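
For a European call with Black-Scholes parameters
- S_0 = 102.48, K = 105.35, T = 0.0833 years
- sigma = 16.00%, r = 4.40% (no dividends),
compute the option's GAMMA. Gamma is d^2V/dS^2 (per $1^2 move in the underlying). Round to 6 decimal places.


Answer: Gamma = 0.074555

Derivation:
d1 = -0.4956614525; d2 = -0.5418402355
phi(d1) = 0.3528265612; exp(-qT) = 1.0000000000; exp(-rT) = 0.9963415086
Gamma = exp(-qT) * phi(d1) / (S * sigma * sqrt(T)) = 1.0000000000 * 0.3528265612 / (102.4800 * 0.1600 * 0.2886173938) = 0.074555


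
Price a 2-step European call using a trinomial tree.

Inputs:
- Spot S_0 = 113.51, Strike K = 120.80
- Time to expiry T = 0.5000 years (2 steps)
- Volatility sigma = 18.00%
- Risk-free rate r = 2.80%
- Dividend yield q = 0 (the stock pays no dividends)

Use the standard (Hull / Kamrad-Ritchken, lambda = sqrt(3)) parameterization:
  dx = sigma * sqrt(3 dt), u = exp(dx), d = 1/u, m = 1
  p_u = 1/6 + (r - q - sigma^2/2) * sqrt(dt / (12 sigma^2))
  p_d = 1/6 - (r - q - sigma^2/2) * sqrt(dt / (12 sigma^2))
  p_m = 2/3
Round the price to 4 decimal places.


Answer: Price = V(0,0) = 3.7933

Derivation:
dt = T/N = 0.250000; dx = sigma*sqrt(3*dt) = 0.155885
u = exp(dx) = 1.168691; d = 1/u = 0.855658
p_u = 0.176129, p_m = 0.666667, p_d = 0.157205
Discount per step: exp(-r*dt) = 0.993024
Stock lattice S(k, j) with j the centered position index:
  k=0: S(0,+0) = 113.5100
  k=1: S(1,-1) = 97.1257; S(1,+0) = 113.5100; S(1,+1) = 132.6581
  k=2: S(2,-2) = 83.1064; S(2,-1) = 97.1257; S(2,+0) = 113.5100; S(2,+1) = 132.6581; S(2,+2) = 155.0364
Terminal payoffs V(N, j) = max(S_T - K, 0):
  V(2,-2) = 0.000000; V(2,-1) = 0.000000; V(2,+0) = 0.000000; V(2,+1) = 11.858149; V(2,+2) = 34.236424
Backward induction: V(k, j) = exp(-r*dt) * [p_u * V(k+1, j+1) + p_m * V(k+1, j) + p_d * V(k+1, j-1)]
  V(1,-1) = exp(-r*dt) * [p_u*0.000000 + p_m*0.000000 + p_d*0.000000] = 0.000000
  V(1,+0) = exp(-r*dt) * [p_u*11.858149 + p_m*0.000000 + p_d*0.000000] = 2.073993
  V(1,+1) = exp(-r*dt) * [p_u*34.236424 + p_m*11.858149 + p_d*0.000000] = 13.838245
  V(0,+0) = exp(-r*dt) * [p_u*13.838245 + p_m*2.073993 + p_d*0.000000] = 3.793329


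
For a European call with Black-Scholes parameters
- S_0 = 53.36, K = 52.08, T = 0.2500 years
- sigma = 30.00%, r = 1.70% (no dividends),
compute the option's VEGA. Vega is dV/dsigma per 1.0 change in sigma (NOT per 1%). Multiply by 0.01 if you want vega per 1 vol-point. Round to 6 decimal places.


d1 = 0.2652026914; d2 = 0.1152026914
phi(d1) = 0.3851567953; exp(-qT) = 1.0000000000; exp(-rT) = 0.9957590185
Vega = S * exp(-qT) * phi(d1) * sqrt(T) = 53.3600 * 1.0000000000 * 0.3851567953 * 0.5000000000 = 10.275983

Answer: Vega = 10.275983


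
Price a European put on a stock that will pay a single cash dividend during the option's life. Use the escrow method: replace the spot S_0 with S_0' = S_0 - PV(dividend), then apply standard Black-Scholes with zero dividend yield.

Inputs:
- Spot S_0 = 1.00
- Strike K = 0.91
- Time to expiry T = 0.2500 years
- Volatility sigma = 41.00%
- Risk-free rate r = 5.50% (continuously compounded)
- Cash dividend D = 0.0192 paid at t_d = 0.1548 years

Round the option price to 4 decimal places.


Answer: Price = 0.0420

Derivation:
PV(D) = D * exp(-r * t_d) = 0.0192 * 0.99152214 = 0.01903723
S_0' = S_0 - PV(D) = 1.0000 - 0.01903723 = 0.98096277
d1 = (ln(S_0'/K) + (r + sigma^2/2)*T) / (sigma*sqrt(T)) = 0.53586543
d2 = d1 - sigma*sqrt(T) = 0.33086543
exp(-rT) = 0.98634410
N(-d1) = 0.29602578; N(-d2) = 0.37037307
P = K * exp(-rT) * N(-d2) - S_0' * N(-d1) = 0.9100 * 0.98634410 * 0.37037307 - 0.98096277 * 0.29602578 = 0.0420


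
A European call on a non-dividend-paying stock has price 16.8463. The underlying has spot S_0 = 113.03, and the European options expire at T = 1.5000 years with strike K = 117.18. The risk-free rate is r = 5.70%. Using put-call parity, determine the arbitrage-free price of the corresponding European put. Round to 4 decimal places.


Answer: Put price = 11.3938

Derivation:
Put-call parity: C - P = S_0 * exp(-qT) - K * exp(-rT).
S_0 * exp(-qT) = 113.0300 * 1.00000000 = 113.03000000
K * exp(-rT) = 117.1800 * 0.91805314 = 107.57746730
P = C - S*exp(-qT) + K*exp(-rT)
P = 16.8463 - 113.03000000 + 107.57746730 = 11.3938


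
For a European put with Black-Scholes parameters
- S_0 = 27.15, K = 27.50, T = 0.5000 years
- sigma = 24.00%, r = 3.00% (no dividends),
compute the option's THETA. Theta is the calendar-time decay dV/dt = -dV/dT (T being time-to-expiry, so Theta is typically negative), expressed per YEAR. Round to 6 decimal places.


Answer: Theta = -1.399702

Derivation:
d1 = 0.0977636508; d2 = -0.0719419767
phi(d1) = 0.3970403370; exp(-qT) = 1.0000000000; exp(-rT) = 0.9851119396
Theta = -S*exp(-qT)*phi(d1)*sigma/(2*sqrt(T)) + r*K*exp(-rT)*N(-d2) - q*S*exp(-qT)*N(-d1)
N(-d1) = 0.4610599858; N(-d2) = 0.5286759580; sqrt(T) = 0.7071067812
Term 1 = -27.1500 * 1.0000000000 * 0.3970403370 * 0.2400 / (2 * 0.7071067812) = -1.8293664441
Term 2 = 0.0300 * 27.5000 * 0.9851119396 * 0.5286759580 = 0.4296641237
Term 3 = 0 (no dividend yield, q = 0)
Theta = -1.8293664441 + (0.4296641237) + (0.0000000000) = -1.399702


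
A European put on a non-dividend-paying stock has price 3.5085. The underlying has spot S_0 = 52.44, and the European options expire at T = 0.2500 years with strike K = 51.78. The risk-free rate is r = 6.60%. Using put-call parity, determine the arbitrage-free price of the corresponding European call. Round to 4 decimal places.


Put-call parity: C - P = S_0 * exp(-qT) - K * exp(-rT).
S_0 * exp(-qT) = 52.4400 * 1.00000000 = 52.44000000
K * exp(-rT) = 51.7800 * 0.98363538 = 50.93263994
C = P + S*exp(-qT) - K*exp(-rT)
C = 3.5085 + 52.44000000 - 50.93263994 = 5.0159

Answer: Call price = 5.0159


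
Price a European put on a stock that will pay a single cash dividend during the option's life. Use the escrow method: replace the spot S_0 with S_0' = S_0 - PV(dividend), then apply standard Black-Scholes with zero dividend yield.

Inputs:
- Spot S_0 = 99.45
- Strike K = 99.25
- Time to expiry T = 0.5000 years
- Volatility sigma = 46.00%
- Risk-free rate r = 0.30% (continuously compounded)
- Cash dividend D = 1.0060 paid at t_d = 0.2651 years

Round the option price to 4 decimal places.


PV(D) = D * exp(-r * t_d) = 1.0060 * 0.99920502 = 1.00520025
S_0' = S_0 - PV(D) = 99.4500 - 1.00520025 = 98.44479975
d1 = (ln(S_0'/K) + (r + sigma^2/2)*T) / (sigma*sqrt(T)) = 0.14220244
d2 = d1 - sigma*sqrt(T) = -0.18306668
exp(-rT) = 0.99850112
N(-d1) = 0.44346005; N(-d2) = 0.57262715
P = K * exp(-rT) * N(-d2) - S_0' * N(-d1) = 99.2500 * 0.99850112 * 0.57262715 - 98.44479975 * 0.44346005 = 13.0917

Answer: Price = 13.0917


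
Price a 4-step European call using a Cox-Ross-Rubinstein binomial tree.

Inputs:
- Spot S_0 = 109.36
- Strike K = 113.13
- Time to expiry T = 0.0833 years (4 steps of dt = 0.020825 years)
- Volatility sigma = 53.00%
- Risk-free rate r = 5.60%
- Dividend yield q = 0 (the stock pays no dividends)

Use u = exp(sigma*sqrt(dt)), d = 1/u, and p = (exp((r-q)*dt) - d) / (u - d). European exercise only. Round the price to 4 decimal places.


dt = T/N = 0.020825
u = exp(sigma*sqrt(dt)) = 1.079484; d = 1/u = 0.926368
p = (exp((r-q)*dt) - d) / (u - d) = 0.488509
Discount per step: exp(-r*dt) = 0.998834
Stock lattice S(k, i) with i counting down-moves:
  k=0: S(0,0) = 109.3600
  k=1: S(1,0) = 118.0524; S(1,1) = 101.3076
  k=2: S(2,0) = 127.4358; S(2,1) = 109.3600; S(2,2) = 93.8481
  k=3: S(3,0) = 137.5649; S(3,1) = 118.0524; S(3,2) = 101.3076; S(3,3) = 86.9379
  k=4: S(4,0) = 148.4992; S(4,1) = 127.4358; S(4,2) = 109.3600; S(4,3) = 93.8481; S(4,4) = 80.5365
Terminal payoffs V(N, i) = max(S_T - K, 0):
  V(4,0) = 35.369209; V(4,1) = 14.305762; V(4,2) = 0.000000; V(4,3) = 0.000000; V(4,4) = 0.000000
Backward induction: V(k, i) = exp(-r*dt) * [p * V(k+1, i) + (1-p) * V(k+1, i+1)].
  V(3,0) = exp(-r*dt) * [p*35.369209 + (1-p)*14.305762] = 24.566785
  V(3,1) = exp(-r*dt) * [p*14.305762 + (1-p)*0.000000] = 6.980352
  V(3,2) = exp(-r*dt) * [p*0.000000 + (1-p)*0.000000] = 0.000000
  V(3,3) = exp(-r*dt) * [p*0.000000 + (1-p)*0.000000] = 0.000000
  V(2,0) = exp(-r*dt) * [p*24.566785 + (1-p)*6.980352] = 15.553339
  V(2,1) = exp(-r*dt) * [p*6.980352 + (1-p)*0.000000] = 3.405993
  V(2,2) = exp(-r*dt) * [p*0.000000 + (1-p)*0.000000] = 0.000000
  V(1,0) = exp(-r*dt) * [p*15.553339 + (1-p)*3.405993] = 9.329198
  V(1,1) = exp(-r*dt) * [p*3.405993 + (1-p)*0.000000] = 1.661920
  V(0,0) = exp(-r*dt) * [p*9.329198 + (1-p)*1.661920] = 5.401154

Answer: Price = V(0,0) = 5.4012


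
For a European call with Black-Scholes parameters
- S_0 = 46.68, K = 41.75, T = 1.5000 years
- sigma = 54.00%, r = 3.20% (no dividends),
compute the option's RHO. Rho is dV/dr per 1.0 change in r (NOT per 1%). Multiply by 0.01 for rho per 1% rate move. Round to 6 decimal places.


Answer: Rho = 27.720475

Derivation:
d1 = 0.5720259468; d2 = -0.0893362837
phi(d1) = 0.3387322268; exp(-qT) = 1.0000000000; exp(-rT) = 0.9531337871
N(d2) = 0.4644073295
Rho = K*T*exp(-rT)*N(d2) = 41.7500 * 1.5000 * 0.9531337871 * 0.4644073295 = 27.720475


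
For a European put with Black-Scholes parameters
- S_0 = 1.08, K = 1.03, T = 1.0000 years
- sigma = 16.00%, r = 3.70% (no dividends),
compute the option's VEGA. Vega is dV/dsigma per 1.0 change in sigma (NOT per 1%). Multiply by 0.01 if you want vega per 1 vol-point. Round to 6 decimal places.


Answer: Vega = 0.358254

Derivation:
d1 = 0.6075139931; d2 = 0.4475139931
phi(d1) = 0.3317163114; exp(-qT) = 1.0000000000; exp(-rT) = 0.9636761353
Vega = S * exp(-qT) * phi(d1) * sqrt(T) = 1.0800 * 1.0000000000 * 0.3317163114 * 1.0000000000 = 0.358254


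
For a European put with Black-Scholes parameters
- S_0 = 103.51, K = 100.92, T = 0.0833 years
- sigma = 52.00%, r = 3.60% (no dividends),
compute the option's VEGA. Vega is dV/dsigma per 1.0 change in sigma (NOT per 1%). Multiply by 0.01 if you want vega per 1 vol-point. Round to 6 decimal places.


Answer: Vega = 11.510551

Derivation:
d1 = 0.2638645186; d2 = 0.1137834738
phi(d1) = 0.3852931618; exp(-qT) = 1.0000000000; exp(-rT) = 0.9970056919
Vega = S * exp(-qT) * phi(d1) * sqrt(T) = 103.5100 * 1.0000000000 * 0.3852931618 * 0.2886173938 = 11.510551


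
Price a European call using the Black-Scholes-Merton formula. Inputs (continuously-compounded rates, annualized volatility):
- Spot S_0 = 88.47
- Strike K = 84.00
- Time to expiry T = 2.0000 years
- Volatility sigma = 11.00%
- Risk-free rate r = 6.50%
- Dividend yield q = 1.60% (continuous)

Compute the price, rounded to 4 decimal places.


d1 = (ln(S/K) + (r - q + 0.5*sigma^2) * T) / (sigma * sqrt(T)) = 1.04103290
d2 = d1 - sigma * sqrt(T) = 0.88546941
exp(-rT) = 0.87809543; exp(-qT) = 0.96850658
C = S_0 * exp(-qT) * N(d1) - K * exp(-rT) * N(d2)
N(d1) = 0.85106986; N(d2) = 0.81204824
C = 88.4700 * 0.96850658 * 0.85106986 - 84.0000 * 0.87809543 * 0.81204824 = 13.0262

Answer: Price = 13.0262


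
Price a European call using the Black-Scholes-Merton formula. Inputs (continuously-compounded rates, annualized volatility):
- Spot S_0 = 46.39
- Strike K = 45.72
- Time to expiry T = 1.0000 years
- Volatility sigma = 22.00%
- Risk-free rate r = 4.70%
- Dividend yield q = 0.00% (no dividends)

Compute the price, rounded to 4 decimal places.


d1 = (ln(S/K) + (r - q + 0.5*sigma^2) * T) / (sigma * sqrt(T)) = 0.38976400
d2 = d1 - sigma * sqrt(T) = 0.16976400
exp(-rT) = 0.95408740; exp(-qT) = 1.00000000
C = S_0 * exp(-qT) * N(d1) - K * exp(-rT) * N(d2)
N(d1) = 0.65164447; N(d2) = 0.56740213
C = 46.3900 * 1.00000000 * 0.65164447 - 45.7200 * 0.95408740 * 0.56740213 = 5.4792

Answer: Price = 5.4792


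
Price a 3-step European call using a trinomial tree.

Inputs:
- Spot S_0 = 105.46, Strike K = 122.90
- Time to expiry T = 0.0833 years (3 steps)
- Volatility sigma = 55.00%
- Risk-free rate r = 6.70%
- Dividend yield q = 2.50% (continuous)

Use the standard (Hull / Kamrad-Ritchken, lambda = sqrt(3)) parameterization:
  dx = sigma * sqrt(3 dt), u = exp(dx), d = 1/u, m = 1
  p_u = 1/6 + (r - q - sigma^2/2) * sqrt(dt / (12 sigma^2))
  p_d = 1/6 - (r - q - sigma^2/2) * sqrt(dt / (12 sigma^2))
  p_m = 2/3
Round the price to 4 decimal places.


dt = T/N = 0.027767; dx = sigma*sqrt(3*dt) = 0.158740
u = exp(dx) = 1.172033; d = 1/u = 0.853219
p_u = 0.157112, p_m = 0.666667, p_d = 0.176222
Discount per step: exp(-r*dt) = 0.998141
Stock lattice S(k, j) with j the centered position index:
  k=0: S(0,+0) = 105.4600
  k=1: S(1,-1) = 89.9804; S(1,+0) = 105.4600; S(1,+1) = 123.6026
  k=2: S(2,-2) = 76.7730; S(2,-1) = 89.9804; S(2,+0) = 105.4600; S(2,+1) = 123.6026; S(2,+2) = 144.8662
  k=3: S(3,-3) = 65.5041; S(3,-2) = 76.7730; S(3,-1) = 89.9804; S(3,+0) = 105.4600; S(3,+1) = 123.6026; S(3,+2) = 144.8662; S(3,+3) = 169.7880
Terminal payoffs V(N, j) = max(S_T - K, 0):
  V(3,-3) = 0.000000; V(3,-2) = 0.000000; V(3,-1) = 0.000000; V(3,+0) = 0.000000; V(3,+1) = 0.702565; V(3,+2) = 21.966245; V(3,+3) = 46.887972
Backward induction: V(k, j) = exp(-r*dt) * [p_u * V(k+1, j+1) + p_m * V(k+1, j) + p_d * V(k+1, j-1)]
  V(2,-2) = exp(-r*dt) * [p_u*0.000000 + p_m*0.000000 + p_d*0.000000] = 0.000000
  V(2,-1) = exp(-r*dt) * [p_u*0.000000 + p_m*0.000000 + p_d*0.000000] = 0.000000
  V(2,+0) = exp(-r*dt) * [p_u*0.702565 + p_m*0.000000 + p_d*0.000000] = 0.110176
  V(2,+1) = exp(-r*dt) * [p_u*21.966245 + p_m*0.702565 + p_d*0.000000] = 3.912246
  V(2,+2) = exp(-r*dt) * [p_u*46.887972 + p_m*21.966245 + p_d*0.702565] = 22.093478
  V(1,-1) = exp(-r*dt) * [p_u*0.110176 + p_m*0.000000 + p_d*0.000000] = 0.017278
  V(1,+0) = exp(-r*dt) * [p_u*3.912246 + p_m*0.110176 + p_d*0.000000] = 0.686831
  V(1,+1) = exp(-r*dt) * [p_u*22.093478 + p_m*3.912246 + p_d*0.110176] = 6.087387
  V(0,+0) = exp(-r*dt) * [p_u*6.087387 + p_m*0.686831 + p_d*0.017278] = 1.414698

Answer: Price = V(0,0) = 1.4147


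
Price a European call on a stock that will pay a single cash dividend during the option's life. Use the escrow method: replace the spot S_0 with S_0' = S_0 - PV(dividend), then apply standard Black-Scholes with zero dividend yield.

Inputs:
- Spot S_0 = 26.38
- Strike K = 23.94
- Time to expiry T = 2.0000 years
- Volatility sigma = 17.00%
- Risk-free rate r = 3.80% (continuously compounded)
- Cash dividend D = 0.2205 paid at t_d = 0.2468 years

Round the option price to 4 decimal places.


Answer: Price = 4.8187

Derivation:
PV(D) = D * exp(-r * t_d) = 0.2205 * 0.99066544 = 0.21844173
S_0' = S_0 - PV(D) = 26.3800 - 0.21844173 = 26.16155827
d1 = (ln(S_0'/K) + (r + sigma^2/2)*T) / (sigma*sqrt(T)) = 0.80543785
d2 = d1 - sigma*sqrt(T) = 0.56502154
exp(-rT) = 0.92681621
N(d1) = 0.78971647; N(d2) = 0.71397044
C = S_0' * N(d1) - K * exp(-rT) * N(d2) = 26.16155827 * 0.78971647 - 23.9400 * 0.92681621 * 0.71397044 = 4.8187


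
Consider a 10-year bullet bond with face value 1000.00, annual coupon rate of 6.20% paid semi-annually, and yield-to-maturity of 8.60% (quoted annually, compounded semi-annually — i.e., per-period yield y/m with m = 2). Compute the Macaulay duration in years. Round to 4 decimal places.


Coupon per period c = face * coupon_rate / m = 31.000000
Periods per year m = 2; per-period yield y/m = 0.043000
Number of cashflows N = 20
Cashflows (t years, CF_t, discount factor 1/(1+y/m)^(m*t), PV):
  t = 0.5000: CF_t = 31.000000, DF = 0.958773, PV = 29.721956
  t = 1.0000: CF_t = 31.000000, DF = 0.919245, PV = 28.496602
  t = 1.5000: CF_t = 31.000000, DF = 0.881347, PV = 27.321766
  t = 2.0000: CF_t = 31.000000, DF = 0.845012, PV = 26.195365
  t = 2.5000: CF_t = 31.000000, DF = 0.810174, PV = 25.115403
  t = 3.0000: CF_t = 31.000000, DF = 0.776773, PV = 24.079965
  t = 3.5000: CF_t = 31.000000, DF = 0.744749, PV = 23.087214
  t = 4.0000: CF_t = 31.000000, DF = 0.714045, PV = 22.135392
  t = 4.5000: CF_t = 31.000000, DF = 0.684607, PV = 21.222812
  t = 5.0000: CF_t = 31.000000, DF = 0.656382, PV = 20.347854
  t = 5.5000: CF_t = 31.000000, DF = 0.629322, PV = 19.508968
  t = 6.0000: CF_t = 31.000000, DF = 0.603376, PV = 18.704668
  t = 6.5000: CF_t = 31.000000, DF = 0.578501, PV = 17.933526
  t = 7.0000: CF_t = 31.000000, DF = 0.554651, PV = 17.194176
  t = 7.5000: CF_t = 31.000000, DF = 0.531784, PV = 16.485308
  t = 8.0000: CF_t = 31.000000, DF = 0.509860, PV = 15.805664
  t = 8.5000: CF_t = 31.000000, DF = 0.488840, PV = 15.154041
  t = 9.0000: CF_t = 31.000000, DF = 0.468687, PV = 14.529282
  t = 9.5000: CF_t = 31.000000, DF = 0.449364, PV = 13.930280
  t = 10.0000: CF_t = 1031.000000, DF = 0.430838, PV = 444.193804
Price P = sum_t PV_t = 841.164046
Macaulay numerator sum_t t * PV_t:
  t * PV_t at t = 0.5000: 14.860978
  t * PV_t at t = 1.0000: 28.496602
  t * PV_t at t = 1.5000: 40.982649
  t * PV_t at t = 2.0000: 52.390731
  t * PV_t at t = 2.5000: 62.788508
  t * PV_t at t = 3.0000: 72.239894
  t * PV_t at t = 3.5000: 80.805250
  t * PV_t at t = 4.0000: 88.541570
  t * PV_t at t = 4.5000: 95.502652
  t * PV_t at t = 5.0000: 101.739269
  t * PV_t at t = 5.5000: 107.299325
  t * PV_t at t = 6.0000: 112.228005
  t * PV_t at t = 6.5000: 116.567918
  t * PV_t at t = 7.0000: 120.359234
  t * PV_t at t = 7.5000: 123.639811
  t * PV_t at t = 8.0000: 126.445316
  t * PV_t at t = 8.5000: 128.809346
  t * PV_t at t = 9.0000: 130.763535
  t * PV_t at t = 9.5000: 132.337656
  t * PV_t at t = 10.0000: 4441.938044
Macaulay duration D = (sum_t t * PV_t) / P = 6178.736293 / 841.164046 = 7.345459

Answer: Macaulay duration = 7.3455 years


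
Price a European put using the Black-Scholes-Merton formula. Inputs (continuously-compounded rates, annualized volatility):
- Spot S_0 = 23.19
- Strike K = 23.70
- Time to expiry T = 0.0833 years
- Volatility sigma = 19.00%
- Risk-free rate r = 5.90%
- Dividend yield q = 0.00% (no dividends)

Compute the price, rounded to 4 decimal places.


d1 = (ln(S/K) + (r - q + 0.5*sigma^2) * T) / (sigma * sqrt(T)) = -0.27965692
d2 = d1 - sigma * sqrt(T) = -0.33449423
exp(-rT) = 0.99509736; exp(-qT) = 1.00000000
P = K * exp(-rT) * N(-d2) - S_0 * exp(-qT) * N(-d1)
N(-d1) = 0.61012963; N(-d2) = 0.63099668
P = 23.7000 * 0.99509736 * 0.63099668 - 23.1900 * 1.00000000 * 0.61012963 = 0.7324

Answer: Price = 0.7324


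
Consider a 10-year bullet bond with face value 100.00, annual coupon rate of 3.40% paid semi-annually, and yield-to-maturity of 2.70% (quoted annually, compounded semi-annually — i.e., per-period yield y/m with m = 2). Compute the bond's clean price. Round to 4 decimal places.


Answer: Price = 106.0988

Derivation:
Coupon per period c = face * coupon_rate / m = 1.700000
Periods per year m = 2; per-period yield y/m = 0.013500
Number of cashflows N = 20
Cashflows (t years, CF_t, discount factor 1/(1+y/m)^(m*t), PV):
  t = 0.5000: CF_t = 1.700000, DF = 0.986680, PV = 1.677356
  t = 1.0000: CF_t = 1.700000, DF = 0.973537, PV = 1.655013
  t = 1.5000: CF_t = 1.700000, DF = 0.960569, PV = 1.632968
  t = 2.0000: CF_t = 1.700000, DF = 0.947774, PV = 1.611217
  t = 2.5000: CF_t = 1.700000, DF = 0.935150, PV = 1.589755
  t = 3.0000: CF_t = 1.700000, DF = 0.922694, PV = 1.568579
  t = 3.5000: CF_t = 1.700000, DF = 0.910403, PV = 1.547685
  t = 4.0000: CF_t = 1.700000, DF = 0.898276, PV = 1.527070
  t = 4.5000: CF_t = 1.700000, DF = 0.886311, PV = 1.506729
  t = 5.0000: CF_t = 1.700000, DF = 0.874505, PV = 1.486659
  t = 5.5000: CF_t = 1.700000, DF = 0.862857, PV = 1.466857
  t = 6.0000: CF_t = 1.700000, DF = 0.851363, PV = 1.447318
  t = 6.5000: CF_t = 1.700000, DF = 0.840023, PV = 1.428039
  t = 7.0000: CF_t = 1.700000, DF = 0.828834, PV = 1.409017
  t = 7.5000: CF_t = 1.700000, DF = 0.817794, PV = 1.390249
  t = 8.0000: CF_t = 1.700000, DF = 0.806900, PV = 1.371731
  t = 8.5000: CF_t = 1.700000, DF = 0.796152, PV = 1.353459
  t = 9.0000: CF_t = 1.700000, DF = 0.785547, PV = 1.335431
  t = 9.5000: CF_t = 1.700000, DF = 0.775084, PV = 1.317643
  t = 10.0000: CF_t = 101.700000, DF = 0.764760, PV = 77.776052
Price P = sum_t PV_t = 106.098825


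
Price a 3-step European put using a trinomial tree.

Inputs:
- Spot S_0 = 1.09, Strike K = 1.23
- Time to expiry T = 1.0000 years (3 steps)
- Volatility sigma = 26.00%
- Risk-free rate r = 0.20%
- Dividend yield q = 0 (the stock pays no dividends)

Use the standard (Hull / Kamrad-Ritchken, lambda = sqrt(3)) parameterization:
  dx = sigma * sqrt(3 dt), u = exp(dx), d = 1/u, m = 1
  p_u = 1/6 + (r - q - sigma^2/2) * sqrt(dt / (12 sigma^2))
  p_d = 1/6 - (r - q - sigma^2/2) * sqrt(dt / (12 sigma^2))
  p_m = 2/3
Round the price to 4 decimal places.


Answer: Price = V(0,0) = 0.2050

Derivation:
dt = T/N = 0.333333; dx = sigma*sqrt(3*dt) = 0.260000
u = exp(dx) = 1.296930; d = 1/u = 0.771052
p_u = 0.146282, p_m = 0.666667, p_d = 0.187051
Discount per step: exp(-r*dt) = 0.999334
Stock lattice S(k, j) with j the centered position index:
  k=0: S(0,+0) = 1.0900
  k=1: S(1,-1) = 0.8404; S(1,+0) = 1.0900; S(1,+1) = 1.4137
  k=2: S(2,-2) = 0.6480; S(2,-1) = 0.8404; S(2,+0) = 1.0900; S(2,+1) = 1.4137; S(2,+2) = 1.8334
  k=3: S(3,-3) = 0.4997; S(3,-2) = 0.6480; S(3,-1) = 0.8404; S(3,+0) = 1.0900; S(3,+1) = 1.4137; S(3,+2) = 1.8334; S(3,+3) = 2.3778
Terminal payoffs V(N, j) = max(K - S_T, 0):
  V(3,-3) = 0.730337; V(3,-2) = 0.581973; V(3,-1) = 0.389554; V(3,+0) = 0.140000; V(3,+1) = 0.000000; V(3,+2) = 0.000000; V(3,+3) = 0.000000
Backward induction: V(k, j) = exp(-r*dt) * [p_u * V(k+1, j+1) + p_m * V(k+1, j) + p_d * V(k+1, j-1)]
  V(2,-2) = exp(-r*dt) * [p_u*0.389554 + p_m*0.581973 + p_d*0.730337] = 0.581189
  V(2,-1) = exp(-r*dt) * [p_u*0.140000 + p_m*0.389554 + p_d*0.581973] = 0.388781
  V(2,+0) = exp(-r*dt) * [p_u*0.000000 + p_m*0.140000 + p_d*0.389554] = 0.166089
  V(2,+1) = exp(-r*dt) * [p_u*0.000000 + p_m*0.000000 + p_d*0.140000] = 0.026170
  V(2,+2) = exp(-r*dt) * [p_u*0.000000 + p_m*0.000000 + p_d*0.000000] = 0.000000
  V(1,-1) = exp(-r*dt) * [p_u*0.166089 + p_m*0.388781 + p_d*0.581189] = 0.391934
  V(1,+0) = exp(-r*dt) * [p_u*0.026170 + p_m*0.166089 + p_d*0.388781] = 0.187151
  V(1,+1) = exp(-r*dt) * [p_u*0.000000 + p_m*0.026170 + p_d*0.166089] = 0.048481
  V(0,+0) = exp(-r*dt) * [p_u*0.048481 + p_m*0.187151 + p_d*0.391934] = 0.205035


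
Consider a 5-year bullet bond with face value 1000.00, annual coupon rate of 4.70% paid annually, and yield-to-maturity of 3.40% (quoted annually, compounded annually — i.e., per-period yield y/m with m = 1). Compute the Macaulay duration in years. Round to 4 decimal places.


Answer: Macaulay duration = 4.5846 years

Derivation:
Coupon per period c = face * coupon_rate / m = 47.000000
Periods per year m = 1; per-period yield y/m = 0.034000
Number of cashflows N = 5
Cashflows (t years, CF_t, discount factor 1/(1+y/m)^(m*t), PV):
  t = 1.0000: CF_t = 47.000000, DF = 0.967118, PV = 45.454545
  t = 2.0000: CF_t = 47.000000, DF = 0.935317, PV = 43.959909
  t = 3.0000: CF_t = 47.000000, DF = 0.904562, PV = 42.514418
  t = 4.0000: CF_t = 47.000000, DF = 0.874818, PV = 41.116459
  t = 5.0000: CF_t = 1047.000000, DF = 0.846052, PV = 885.816953
Price P = sum_t PV_t = 1058.862285
Macaulay numerator sum_t t * PV_t:
  t * PV_t at t = 1.0000: 45.454545
  t * PV_t at t = 2.0000: 87.919817
  t * PV_t at t = 3.0000: 127.543255
  t * PV_t at t = 4.0000: 164.465835
  t * PV_t at t = 5.0000: 4429.084767
Macaulay duration D = (sum_t t * PV_t) / P = 4854.468220 / 1058.862285 = 4.584608


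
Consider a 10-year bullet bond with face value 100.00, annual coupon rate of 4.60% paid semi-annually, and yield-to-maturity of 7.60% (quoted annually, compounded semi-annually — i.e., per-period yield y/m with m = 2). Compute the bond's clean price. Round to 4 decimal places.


Coupon per period c = face * coupon_rate / m = 2.300000
Periods per year m = 2; per-period yield y/m = 0.038000
Number of cashflows N = 20
Cashflows (t years, CF_t, discount factor 1/(1+y/m)^(m*t), PV):
  t = 0.5000: CF_t = 2.300000, DF = 0.963391, PV = 2.215800
  t = 1.0000: CF_t = 2.300000, DF = 0.928122, PV = 2.134682
  t = 1.5000: CF_t = 2.300000, DF = 0.894145, PV = 2.056533
  t = 2.0000: CF_t = 2.300000, DF = 0.861411, PV = 1.981246
  t = 2.5000: CF_t = 2.300000, DF = 0.829876, PV = 1.908715
  t = 3.0000: CF_t = 2.300000, DF = 0.799495, PV = 1.838839
  t = 3.5000: CF_t = 2.300000, DF = 0.770227, PV = 1.771521
  t = 4.0000: CF_t = 2.300000, DF = 0.742030, PV = 1.706668
  t = 4.5000: CF_t = 2.300000, DF = 0.714865, PV = 1.644189
  t = 5.0000: CF_t = 2.300000, DF = 0.688694, PV = 1.583997
  t = 5.5000: CF_t = 2.300000, DF = 0.663482, PV = 1.526008
  t = 6.0000: CF_t = 2.300000, DF = 0.639193, PV = 1.470143
  t = 6.5000: CF_t = 2.300000, DF = 0.615793, PV = 1.416323
  t = 7.0000: CF_t = 2.300000, DF = 0.593249, PV = 1.364473
  t = 7.5000: CF_t = 2.300000, DF = 0.571531, PV = 1.314521
  t = 8.0000: CF_t = 2.300000, DF = 0.550608, PV = 1.266398
  t = 8.5000: CF_t = 2.300000, DF = 0.530451, PV = 1.220037
  t = 9.0000: CF_t = 2.300000, DF = 0.511031, PV = 1.175372
  t = 9.5000: CF_t = 2.300000, DF = 0.492323, PV = 1.132343
  t = 10.0000: CF_t = 102.300000, DF = 0.474300, PV = 48.520868
Price P = sum_t PV_t = 79.248676

Answer: Price = 79.2487


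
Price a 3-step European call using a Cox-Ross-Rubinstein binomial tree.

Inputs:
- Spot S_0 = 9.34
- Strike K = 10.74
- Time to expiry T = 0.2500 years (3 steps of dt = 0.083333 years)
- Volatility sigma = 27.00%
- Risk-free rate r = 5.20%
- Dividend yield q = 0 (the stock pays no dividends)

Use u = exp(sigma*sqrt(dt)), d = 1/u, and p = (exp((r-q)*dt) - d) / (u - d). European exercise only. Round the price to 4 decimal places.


dt = T/N = 0.083333
u = exp(sigma*sqrt(dt)) = 1.081060; d = 1/u = 0.925018
p = (exp((r-q)*dt) - d) / (u - d) = 0.508355
Discount per step: exp(-r*dt) = 0.995676
Stock lattice S(k, i) with i counting down-moves:
  k=0: S(0,0) = 9.3400
  k=1: S(1,0) = 10.0971; S(1,1) = 8.6397
  k=2: S(2,0) = 10.9156; S(2,1) = 9.3400; S(2,2) = 7.9918
  k=3: S(3,0) = 11.8004; S(3,1) = 10.0971; S(3,2) = 8.6397; S(3,3) = 7.3926
Terminal payoffs V(N, i) = max(S_T - K, 0):
  V(3,0) = 1.060396; V(3,1) = 0.000000; V(3,2) = 0.000000; V(3,3) = 0.000000
Backward induction: V(k, i) = exp(-r*dt) * [p * V(k+1, i) + (1-p) * V(k+1, i+1)].
  V(2,0) = exp(-r*dt) * [p*1.060396 + (1-p)*0.000000] = 0.536727
  V(2,1) = exp(-r*dt) * [p*0.000000 + (1-p)*0.000000] = 0.000000
  V(2,2) = exp(-r*dt) * [p*0.000000 + (1-p)*0.000000] = 0.000000
  V(1,0) = exp(-r*dt) * [p*0.536727 + (1-p)*0.000000] = 0.271668
  V(1,1) = exp(-r*dt) * [p*0.000000 + (1-p)*0.000000] = 0.000000
  V(0,0) = exp(-r*dt) * [p*0.271668 + (1-p)*0.000000] = 0.137506

Answer: Price = V(0,0) = 0.1375


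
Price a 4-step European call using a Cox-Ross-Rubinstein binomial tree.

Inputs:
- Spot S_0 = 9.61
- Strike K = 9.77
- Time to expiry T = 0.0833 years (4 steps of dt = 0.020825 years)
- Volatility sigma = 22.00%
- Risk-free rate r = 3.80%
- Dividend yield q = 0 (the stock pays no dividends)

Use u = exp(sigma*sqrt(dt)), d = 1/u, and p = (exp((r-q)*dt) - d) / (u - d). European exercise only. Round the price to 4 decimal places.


Answer: Price = V(0,0) = 0.1930

Derivation:
dt = T/N = 0.020825
u = exp(sigma*sqrt(dt)) = 1.032257; d = 1/u = 0.968751
p = (exp((r-q)*dt) - d) / (u - d) = 0.504530
Discount per step: exp(-r*dt) = 0.999209
Stock lattice S(k, i) with i counting down-moves:
  k=0: S(0,0) = 9.6100
  k=1: S(1,0) = 9.9200; S(1,1) = 9.3097
  k=2: S(2,0) = 10.2400; S(2,1) = 9.6100; S(2,2) = 9.0188
  k=3: S(3,0) = 10.5703; S(3,1) = 9.9200; S(3,2) = 9.3097; S(3,3) = 8.7369
  k=4: S(4,0) = 10.9113; S(4,1) = 10.2400; S(4,2) = 9.6100; S(4,3) = 9.0188; S(4,4) = 8.4639
Terminal payoffs V(N, i) = max(S_T - K, 0):
  V(4,0) = 1.141266; V(4,1) = 0.469984; V(4,2) = 0.000000; V(4,3) = 0.000000; V(4,4) = 0.000000
Backward induction: V(k, i) = exp(-r*dt) * [p * V(k+1, i) + (1-p) * V(k+1, i+1)].
  V(3,0) = exp(-r*dt) * [p*1.141266 + (1-p)*0.469984] = 0.808026
  V(3,1) = exp(-r*dt) * [p*0.469984 + (1-p)*0.000000] = 0.236933
  V(3,2) = exp(-r*dt) * [p*0.000000 + (1-p)*0.000000] = 0.000000
  V(3,3) = exp(-r*dt) * [p*0.000000 + (1-p)*0.000000] = 0.000000
  V(2,0) = exp(-r*dt) * [p*0.808026 + (1-p)*0.236933] = 0.524651
  V(2,1) = exp(-r*dt) * [p*0.236933 + (1-p)*0.000000] = 0.119445
  V(2,2) = exp(-r*dt) * [p*0.000000 + (1-p)*0.000000] = 0.000000
  V(1,0) = exp(-r*dt) * [p*0.524651 + (1-p)*0.119445] = 0.323627
  V(1,1) = exp(-r*dt) * [p*0.119445 + (1-p)*0.000000] = 0.060216
  V(0,0) = exp(-r*dt) * [p*0.323627 + (1-p)*0.060216] = 0.192962


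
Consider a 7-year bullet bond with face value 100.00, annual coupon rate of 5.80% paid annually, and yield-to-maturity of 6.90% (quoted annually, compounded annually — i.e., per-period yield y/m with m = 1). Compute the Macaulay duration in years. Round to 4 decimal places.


Coupon per period c = face * coupon_rate / m = 5.800000
Periods per year m = 1; per-period yield y/m = 0.069000
Number of cashflows N = 7
Cashflows (t years, CF_t, discount factor 1/(1+y/m)^(m*t), PV):
  t = 1.0000: CF_t = 5.800000, DF = 0.935454, PV = 5.425631
  t = 2.0000: CF_t = 5.800000, DF = 0.875074, PV = 5.075427
  t = 3.0000: CF_t = 5.800000, DF = 0.818591, PV = 4.747827
  t = 4.0000: CF_t = 5.800000, DF = 0.765754, PV = 4.441372
  t = 5.0000: CF_t = 5.800000, DF = 0.716327, PV = 4.154698
  t = 6.0000: CF_t = 5.800000, DF = 0.670091, PV = 3.886528
  t = 7.0000: CF_t = 105.800000, DF = 0.626839, PV = 66.319575
Price P = sum_t PV_t = 94.051058
Macaulay numerator sum_t t * PV_t:
  t * PV_t at t = 1.0000: 5.425631
  t * PV_t at t = 2.0000: 10.150854
  t * PV_t at t = 3.0000: 14.243481
  t * PV_t at t = 4.0000: 17.765489
  t * PV_t at t = 5.0000: 20.773490
  t * PV_t at t = 6.0000: 23.319166
  t * PV_t at t = 7.0000: 464.237022
Macaulay duration D = (sum_t t * PV_t) / P = 555.915133 / 94.051058 = 5.910780

Answer: Macaulay duration = 5.9108 years


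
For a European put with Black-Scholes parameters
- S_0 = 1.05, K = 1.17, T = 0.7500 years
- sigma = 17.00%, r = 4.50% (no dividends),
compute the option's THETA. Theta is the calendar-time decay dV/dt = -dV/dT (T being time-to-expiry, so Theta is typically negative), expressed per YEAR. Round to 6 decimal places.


d1 = -0.4321710246; d2 = -0.5793953433
phi(d1) = 0.3633733610; exp(-qT) = 1.0000000000; exp(-rT) = 0.9668131777
Theta = -S*exp(-qT)*phi(d1)*sigma/(2*sqrt(T)) + r*K*exp(-rT)*N(-d2) - q*S*exp(-qT)*N(-d1)
N(-d1) = 0.6671914415; N(-d2) = 0.7188387772; sqrt(T) = 0.8660254038
Term 1 = -1.0500 * 1.0000000000 * 0.3633733610 * 0.1700 / (2 * 0.8660254038) = -0.0374481768
Term 2 = 0.0450 * 1.1700 * 0.9668131777 * 0.7188387772 = 0.0365908445
Term 3 = 0 (no dividend yield, q = 0)
Theta = -0.0374481768 + (0.0365908445) + (0.0000000000) = -0.000857

Answer: Theta = -0.000857


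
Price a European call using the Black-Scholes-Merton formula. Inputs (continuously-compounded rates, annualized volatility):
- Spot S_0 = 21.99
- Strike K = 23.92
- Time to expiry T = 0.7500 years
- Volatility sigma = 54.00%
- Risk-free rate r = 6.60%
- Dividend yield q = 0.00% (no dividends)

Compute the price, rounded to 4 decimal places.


d1 = (ln(S/K) + (r - q + 0.5*sigma^2) * T) / (sigma * sqrt(T)) = 0.15978249
d2 = d1 - sigma * sqrt(T) = -0.30787123
exp(-rT) = 0.95170516; exp(-qT) = 1.00000000
C = S_0 * exp(-qT) * N(d1) - K * exp(-rT) * N(d2)
N(d1) = 0.56347379; N(d2) = 0.37909016
C = 21.9900 * 1.00000000 * 0.56347379 - 23.9200 * 0.95170516 * 0.37909016 = 3.7609

Answer: Price = 3.7609


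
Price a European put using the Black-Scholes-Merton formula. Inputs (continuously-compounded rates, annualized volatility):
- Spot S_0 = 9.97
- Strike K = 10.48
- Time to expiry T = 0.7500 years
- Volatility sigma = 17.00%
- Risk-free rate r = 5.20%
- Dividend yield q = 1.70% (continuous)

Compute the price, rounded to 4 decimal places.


Answer: Price = 0.7098

Derivation:
d1 = (ln(S/K) + (r - q + 0.5*sigma^2) * T) / (sigma * sqrt(T)) = -0.08694620
d2 = d1 - sigma * sqrt(T) = -0.23417052
exp(-rT) = 0.96175071; exp(-qT) = 0.98733094
P = K * exp(-rT) * N(-d2) - S_0 * exp(-qT) * N(-d1)
N(-d1) = 0.53464286; N(-d2) = 0.59257370
P = 10.4800 * 0.96175071 * 0.59257370 - 9.9700 * 0.98733094 * 0.53464286 = 0.7098


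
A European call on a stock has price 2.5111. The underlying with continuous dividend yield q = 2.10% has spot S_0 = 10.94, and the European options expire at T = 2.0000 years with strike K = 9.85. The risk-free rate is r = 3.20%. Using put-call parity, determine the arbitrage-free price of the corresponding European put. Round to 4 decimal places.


Put-call parity: C - P = S_0 * exp(-qT) - K * exp(-rT).
S_0 * exp(-qT) = 10.9400 * 0.95886978 = 10.49003540
K * exp(-rT) = 9.8500 * 0.93800500 = 9.23934925
P = C - S*exp(-qT) + K*exp(-rT)
P = 2.5111 - 10.49003540 + 9.23934925 = 1.2604

Answer: Put price = 1.2604


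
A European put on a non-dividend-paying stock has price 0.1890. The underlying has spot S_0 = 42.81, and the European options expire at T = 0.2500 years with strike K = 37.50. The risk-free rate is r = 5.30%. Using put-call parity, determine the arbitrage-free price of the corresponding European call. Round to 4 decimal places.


Put-call parity: C - P = S_0 * exp(-qT) - K * exp(-rT).
S_0 * exp(-qT) = 42.8100 * 1.00000000 = 42.81000000
K * exp(-rT) = 37.5000 * 0.98683739 = 37.00640231
C = P + S*exp(-qT) - K*exp(-rT)
C = 0.1890 + 42.81000000 - 37.00640231 = 5.9926

Answer: Call price = 5.9926


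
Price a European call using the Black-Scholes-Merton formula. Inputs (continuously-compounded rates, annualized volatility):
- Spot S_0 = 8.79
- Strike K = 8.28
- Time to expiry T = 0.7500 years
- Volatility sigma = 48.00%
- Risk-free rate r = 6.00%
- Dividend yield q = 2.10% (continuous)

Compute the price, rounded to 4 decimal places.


Answer: Price = 1.7632

Derivation:
d1 = (ln(S/K) + (r - q + 0.5*sigma^2) * T) / (sigma * sqrt(T)) = 0.42199913
d2 = d1 - sigma * sqrt(T) = 0.00630693
exp(-rT) = 0.95599748; exp(-qT) = 0.98437338
C = S_0 * exp(-qT) * N(d1) - K * exp(-rT) * N(d2)
N(d1) = 0.66348717; N(d2) = 0.50251609
C = 8.7900 * 0.98437338 * 0.66348717 - 8.2800 * 0.95599748 * 0.50251609 = 1.7632


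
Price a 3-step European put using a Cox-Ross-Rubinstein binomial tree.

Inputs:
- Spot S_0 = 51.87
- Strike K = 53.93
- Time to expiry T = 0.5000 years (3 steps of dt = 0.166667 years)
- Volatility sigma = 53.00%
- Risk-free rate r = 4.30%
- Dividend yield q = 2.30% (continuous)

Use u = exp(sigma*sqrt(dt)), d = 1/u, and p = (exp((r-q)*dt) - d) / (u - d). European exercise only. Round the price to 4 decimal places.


Answer: Price = V(0,0) = 9.1100

Derivation:
dt = T/N = 0.166667
u = exp(sigma*sqrt(dt)) = 1.241564; d = 1/u = 0.805436
p = (exp((r-q)*dt) - d) / (u - d) = 0.453773
Discount per step: exp(-r*dt) = 0.992859
Stock lattice S(k, i) with i counting down-moves:
  k=0: S(0,0) = 51.8700
  k=1: S(1,0) = 64.3999; S(1,1) = 41.7780
  k=2: S(2,0) = 79.9566; S(2,1) = 51.8700; S(2,2) = 33.6495
  k=3: S(3,0) = 99.2712; S(3,1) = 64.3999; S(3,2) = 41.7780; S(3,3) = 27.1025
Terminal payoffs V(N, i) = max(K - S_T, 0):
  V(3,0) = 0.000000; V(3,1) = 0.000000; V(3,2) = 12.152037; V(3,3) = 26.827505
Backward induction: V(k, i) = exp(-r*dt) * [p * V(k+1, i) + (1-p) * V(k+1, i+1)].
  V(2,0) = exp(-r*dt) * [p*0.000000 + (1-p)*0.000000] = 0.000000
  V(2,1) = exp(-r*dt) * [p*0.000000 + (1-p)*12.152037] = 6.590371
  V(2,2) = exp(-r*dt) * [p*12.152037 + (1-p)*26.827505] = 20.024153
  V(1,0) = exp(-r*dt) * [p*0.000000 + (1-p)*6.590371] = 3.574132
  V(1,1) = exp(-r*dt) * [p*6.590371 + (1-p)*20.024153] = 13.828804
  V(0,0) = exp(-r*dt) * [p*3.574132 + (1-p)*13.828804] = 9.109989


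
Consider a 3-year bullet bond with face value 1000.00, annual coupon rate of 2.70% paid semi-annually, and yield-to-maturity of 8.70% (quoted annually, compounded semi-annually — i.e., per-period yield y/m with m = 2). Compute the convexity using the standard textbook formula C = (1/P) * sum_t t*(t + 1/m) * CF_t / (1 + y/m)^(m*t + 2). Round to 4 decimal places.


Answer: Convexity = 9.1802

Derivation:
Coupon per period c = face * coupon_rate / m = 13.500000
Periods per year m = 2; per-period yield y/m = 0.043500
Number of cashflows N = 6
Cashflows (t years, CF_t, discount factor 1/(1+y/m)^(m*t), PV):
  t = 0.5000: CF_t = 13.500000, DF = 0.958313, PV = 12.937230
  t = 1.0000: CF_t = 13.500000, DF = 0.918365, PV = 12.397921
  t = 1.5000: CF_t = 13.500000, DF = 0.880081, PV = 11.881093
  t = 2.0000: CF_t = 13.500000, DF = 0.843393, PV = 11.385811
  t = 2.5000: CF_t = 13.500000, DF = 0.808235, PV = 10.911175
  t = 3.0000: CF_t = 1013.500000, DF = 0.774543, PV = 784.998872
Price P = sum_t PV_t = 844.512102
Convexity numerator sum_t t*(t + 1/m) * CF_t / (1+y/m)^(m*t + 2):
  t = 0.5000: term = 5.940547
  t = 1.0000: term = 17.078716
  t = 1.5000: term = 32.733524
  t = 2.0000: term = 52.281622
  t = 2.5000: term = 75.153266
  t = 3.0000: term = 7569.608613
Convexity = (1/P) * sum = 7752.796287 / 844.512102 = 9.180207


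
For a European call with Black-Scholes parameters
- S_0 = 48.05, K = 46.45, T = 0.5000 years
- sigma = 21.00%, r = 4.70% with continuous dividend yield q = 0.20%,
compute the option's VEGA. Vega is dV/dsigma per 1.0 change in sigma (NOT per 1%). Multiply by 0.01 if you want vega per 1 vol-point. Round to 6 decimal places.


Answer: Vega = 12.216019

Derivation:
d1 = 0.4538323796; d2 = 0.3053399555
phi(d1) = 0.3599031010; exp(-qT) = 0.9990004998; exp(-rT) = 0.9767739747
Vega = S * exp(-qT) * phi(d1) * sqrt(T) = 48.0500 * 0.9990004998 * 0.3599031010 * 0.7071067812 = 12.216019


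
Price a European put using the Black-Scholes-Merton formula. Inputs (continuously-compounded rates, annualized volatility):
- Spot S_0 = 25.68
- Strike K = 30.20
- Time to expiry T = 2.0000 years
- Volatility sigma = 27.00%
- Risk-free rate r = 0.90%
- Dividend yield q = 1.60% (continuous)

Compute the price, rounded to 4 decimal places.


d1 = (ln(S/K) + (r - q + 0.5*sigma^2) * T) / (sigma * sqrt(T)) = -0.27034904
d2 = d1 - sigma * sqrt(T) = -0.65218670
exp(-rT) = 0.98216103; exp(-qT) = 0.96850658
P = K * exp(-rT) * N(-d2) - S_0 * exp(-qT) * N(-d1)
N(-d1) = 0.60655413; N(-d2) = 0.74285963
P = 30.2000 * 0.98216103 * 0.74285963 - 25.6800 * 0.96850658 * 0.60655413 = 6.9484

Answer: Price = 6.9484


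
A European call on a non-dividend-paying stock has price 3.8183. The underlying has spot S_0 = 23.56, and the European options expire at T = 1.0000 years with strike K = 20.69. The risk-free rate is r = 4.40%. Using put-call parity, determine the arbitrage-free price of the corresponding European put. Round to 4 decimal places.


Put-call parity: C - P = S_0 * exp(-qT) - K * exp(-rT).
S_0 * exp(-qT) = 23.5600 * 1.00000000 = 23.56000000
K * exp(-rT) = 20.6900 * 0.95695396 = 19.79937738
P = C - S*exp(-qT) + K*exp(-rT)
P = 3.8183 - 23.56000000 + 19.79937738 = 0.0577

Answer: Put price = 0.0577


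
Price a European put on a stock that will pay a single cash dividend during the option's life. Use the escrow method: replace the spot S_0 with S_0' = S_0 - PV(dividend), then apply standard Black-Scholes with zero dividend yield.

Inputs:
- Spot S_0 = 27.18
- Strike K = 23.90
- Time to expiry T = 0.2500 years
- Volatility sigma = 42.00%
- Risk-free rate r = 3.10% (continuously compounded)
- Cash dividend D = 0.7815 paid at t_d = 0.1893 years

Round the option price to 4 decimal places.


Answer: Price = 1.0185

Derivation:
PV(D) = D * exp(-r * t_d) = 0.7815 * 0.99414888 = 0.77692735
S_0' = S_0 - PV(D) = 27.1800 - 0.77692735 = 26.40307265
d1 = (ln(S_0'/K) + (r + sigma^2/2)*T) / (sigma*sqrt(T)) = 0.61619968
d2 = d1 - sigma*sqrt(T) = 0.40619968
exp(-rT) = 0.99227995
N(-d1) = 0.26888137; N(-d2) = 0.34229795
P = K * exp(-rT) * N(-d2) - S_0' * N(-d1) = 23.9000 * 0.99227995 * 0.34229795 - 26.40307265 * 0.26888137 = 1.0185


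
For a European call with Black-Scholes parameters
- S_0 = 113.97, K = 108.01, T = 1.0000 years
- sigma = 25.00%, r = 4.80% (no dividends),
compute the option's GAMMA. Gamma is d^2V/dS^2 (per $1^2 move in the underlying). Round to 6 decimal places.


d1 = 0.5318457617; d2 = 0.2818457617
phi(d1) = 0.3463281682; exp(-qT) = 1.0000000000; exp(-rT) = 0.9531337871
Gamma = exp(-qT) * phi(d1) / (S * sigma * sqrt(T)) = 1.0000000000 * 0.3463281682 / (113.9700 * 0.2500 * 1.0000000000) = 0.012155

Answer: Gamma = 0.012155


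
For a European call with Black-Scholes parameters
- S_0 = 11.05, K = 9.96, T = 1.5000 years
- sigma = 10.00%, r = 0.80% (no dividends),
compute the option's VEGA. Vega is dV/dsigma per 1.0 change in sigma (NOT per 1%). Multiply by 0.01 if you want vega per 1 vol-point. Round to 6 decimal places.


d1 = 1.0071759372; d2 = 0.8847014501
phi(d1) = 0.2402343875; exp(-qT) = 1.0000000000; exp(-rT) = 0.9880717129
Vega = S * exp(-qT) * phi(d1) * sqrt(T) = 11.0500 * 1.0000000000 * 0.2402343875 * 1.2247448714 = 3.251195

Answer: Vega = 3.251195
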